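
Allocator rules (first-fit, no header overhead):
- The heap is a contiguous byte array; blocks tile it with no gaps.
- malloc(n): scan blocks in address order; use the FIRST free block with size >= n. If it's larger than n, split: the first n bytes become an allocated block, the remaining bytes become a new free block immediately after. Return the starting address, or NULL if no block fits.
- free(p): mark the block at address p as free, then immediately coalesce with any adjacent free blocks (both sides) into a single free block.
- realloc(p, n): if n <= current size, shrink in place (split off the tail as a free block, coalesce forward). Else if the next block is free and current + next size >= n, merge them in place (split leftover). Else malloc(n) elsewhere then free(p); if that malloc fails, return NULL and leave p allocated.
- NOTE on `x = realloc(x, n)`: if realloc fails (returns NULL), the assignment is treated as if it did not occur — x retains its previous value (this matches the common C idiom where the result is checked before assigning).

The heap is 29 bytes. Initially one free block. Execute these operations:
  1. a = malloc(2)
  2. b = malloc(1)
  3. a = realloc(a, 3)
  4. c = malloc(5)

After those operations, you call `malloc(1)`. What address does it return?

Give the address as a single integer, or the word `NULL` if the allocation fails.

Op 1: a = malloc(2) -> a = 0; heap: [0-1 ALLOC][2-28 FREE]
Op 2: b = malloc(1) -> b = 2; heap: [0-1 ALLOC][2-2 ALLOC][3-28 FREE]
Op 3: a = realloc(a, 3) -> a = 3; heap: [0-1 FREE][2-2 ALLOC][3-5 ALLOC][6-28 FREE]
Op 4: c = malloc(5) -> c = 6; heap: [0-1 FREE][2-2 ALLOC][3-5 ALLOC][6-10 ALLOC][11-28 FREE]
malloc(1): first-fit scan over [0-1 FREE][2-2 ALLOC][3-5 ALLOC][6-10 ALLOC][11-28 FREE] -> 0

Answer: 0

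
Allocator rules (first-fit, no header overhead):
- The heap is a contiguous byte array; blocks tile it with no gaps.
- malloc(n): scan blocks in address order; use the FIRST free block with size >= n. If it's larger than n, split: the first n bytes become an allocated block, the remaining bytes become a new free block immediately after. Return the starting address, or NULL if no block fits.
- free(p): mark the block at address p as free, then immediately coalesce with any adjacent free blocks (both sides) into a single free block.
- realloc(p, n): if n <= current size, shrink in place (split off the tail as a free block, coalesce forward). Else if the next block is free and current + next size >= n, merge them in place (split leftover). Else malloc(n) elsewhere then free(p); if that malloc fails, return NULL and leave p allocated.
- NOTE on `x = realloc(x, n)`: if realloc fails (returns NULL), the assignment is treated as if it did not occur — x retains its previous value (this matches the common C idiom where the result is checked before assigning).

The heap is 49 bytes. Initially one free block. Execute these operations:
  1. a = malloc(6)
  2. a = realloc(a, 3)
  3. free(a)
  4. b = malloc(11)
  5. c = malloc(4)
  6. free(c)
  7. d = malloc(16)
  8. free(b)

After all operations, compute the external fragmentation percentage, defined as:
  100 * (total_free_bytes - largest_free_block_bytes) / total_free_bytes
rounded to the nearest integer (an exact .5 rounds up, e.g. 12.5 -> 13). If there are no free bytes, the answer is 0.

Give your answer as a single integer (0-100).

Answer: 33

Derivation:
Op 1: a = malloc(6) -> a = 0; heap: [0-5 ALLOC][6-48 FREE]
Op 2: a = realloc(a, 3) -> a = 0; heap: [0-2 ALLOC][3-48 FREE]
Op 3: free(a) -> (freed a); heap: [0-48 FREE]
Op 4: b = malloc(11) -> b = 0; heap: [0-10 ALLOC][11-48 FREE]
Op 5: c = malloc(4) -> c = 11; heap: [0-10 ALLOC][11-14 ALLOC][15-48 FREE]
Op 6: free(c) -> (freed c); heap: [0-10 ALLOC][11-48 FREE]
Op 7: d = malloc(16) -> d = 11; heap: [0-10 ALLOC][11-26 ALLOC][27-48 FREE]
Op 8: free(b) -> (freed b); heap: [0-10 FREE][11-26 ALLOC][27-48 FREE]
Free blocks: [11 22] total_free=33 largest=22 -> 100*(33-22)/33 = 1100/33 ≈ 33.333 -> rounds to 33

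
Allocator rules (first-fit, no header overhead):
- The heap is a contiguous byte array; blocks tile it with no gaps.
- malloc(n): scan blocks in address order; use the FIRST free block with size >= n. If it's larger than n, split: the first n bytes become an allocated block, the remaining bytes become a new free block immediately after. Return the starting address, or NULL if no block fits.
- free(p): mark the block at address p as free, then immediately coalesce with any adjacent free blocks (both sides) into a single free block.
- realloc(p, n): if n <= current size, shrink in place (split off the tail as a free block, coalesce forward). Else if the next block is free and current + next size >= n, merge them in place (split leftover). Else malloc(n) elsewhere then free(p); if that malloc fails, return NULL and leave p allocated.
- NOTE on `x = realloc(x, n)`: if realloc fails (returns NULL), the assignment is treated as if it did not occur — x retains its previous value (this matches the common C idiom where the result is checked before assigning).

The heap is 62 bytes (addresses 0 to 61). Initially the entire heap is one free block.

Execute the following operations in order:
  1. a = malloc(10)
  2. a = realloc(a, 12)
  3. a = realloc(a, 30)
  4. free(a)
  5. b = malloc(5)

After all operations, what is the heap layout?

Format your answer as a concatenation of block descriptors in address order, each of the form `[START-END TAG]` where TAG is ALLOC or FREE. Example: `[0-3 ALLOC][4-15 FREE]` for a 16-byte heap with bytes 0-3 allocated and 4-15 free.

Op 1: a = malloc(10) -> a = 0; heap: [0-9 ALLOC][10-61 FREE]
Op 2: a = realloc(a, 12) -> a = 0; heap: [0-11 ALLOC][12-61 FREE]
Op 3: a = realloc(a, 30) -> a = 0; heap: [0-29 ALLOC][30-61 FREE]
Op 4: free(a) -> (freed a); heap: [0-61 FREE]
Op 5: b = malloc(5) -> b = 0; heap: [0-4 ALLOC][5-61 FREE]

Answer: [0-4 ALLOC][5-61 FREE]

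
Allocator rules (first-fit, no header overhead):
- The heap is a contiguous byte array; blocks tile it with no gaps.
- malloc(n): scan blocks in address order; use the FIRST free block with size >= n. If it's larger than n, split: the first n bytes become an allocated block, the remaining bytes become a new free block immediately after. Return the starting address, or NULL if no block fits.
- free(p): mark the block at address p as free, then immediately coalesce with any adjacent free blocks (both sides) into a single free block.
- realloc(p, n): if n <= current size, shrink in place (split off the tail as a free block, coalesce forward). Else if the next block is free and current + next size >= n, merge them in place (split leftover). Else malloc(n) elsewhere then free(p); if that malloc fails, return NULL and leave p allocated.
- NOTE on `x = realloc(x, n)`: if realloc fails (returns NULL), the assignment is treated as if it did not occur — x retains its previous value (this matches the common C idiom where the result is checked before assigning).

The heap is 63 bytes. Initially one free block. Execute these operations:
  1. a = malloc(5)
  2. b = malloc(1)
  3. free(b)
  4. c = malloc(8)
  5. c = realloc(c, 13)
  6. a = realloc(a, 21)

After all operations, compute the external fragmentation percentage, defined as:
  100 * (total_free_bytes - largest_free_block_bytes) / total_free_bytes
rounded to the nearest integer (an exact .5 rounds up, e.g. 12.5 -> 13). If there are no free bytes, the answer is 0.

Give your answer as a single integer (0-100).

Answer: 17

Derivation:
Op 1: a = malloc(5) -> a = 0; heap: [0-4 ALLOC][5-62 FREE]
Op 2: b = malloc(1) -> b = 5; heap: [0-4 ALLOC][5-5 ALLOC][6-62 FREE]
Op 3: free(b) -> (freed b); heap: [0-4 ALLOC][5-62 FREE]
Op 4: c = malloc(8) -> c = 5; heap: [0-4 ALLOC][5-12 ALLOC][13-62 FREE]
Op 5: c = realloc(c, 13) -> c = 5; heap: [0-4 ALLOC][5-17 ALLOC][18-62 FREE]
Op 6: a = realloc(a, 21) -> a = 18; heap: [0-4 FREE][5-17 ALLOC][18-38 ALLOC][39-62 FREE]
Free blocks: [5 24] total_free=29 largest=24 -> 100*(29-24)/29 = 500/29 ≈ 17.241 -> rounds to 17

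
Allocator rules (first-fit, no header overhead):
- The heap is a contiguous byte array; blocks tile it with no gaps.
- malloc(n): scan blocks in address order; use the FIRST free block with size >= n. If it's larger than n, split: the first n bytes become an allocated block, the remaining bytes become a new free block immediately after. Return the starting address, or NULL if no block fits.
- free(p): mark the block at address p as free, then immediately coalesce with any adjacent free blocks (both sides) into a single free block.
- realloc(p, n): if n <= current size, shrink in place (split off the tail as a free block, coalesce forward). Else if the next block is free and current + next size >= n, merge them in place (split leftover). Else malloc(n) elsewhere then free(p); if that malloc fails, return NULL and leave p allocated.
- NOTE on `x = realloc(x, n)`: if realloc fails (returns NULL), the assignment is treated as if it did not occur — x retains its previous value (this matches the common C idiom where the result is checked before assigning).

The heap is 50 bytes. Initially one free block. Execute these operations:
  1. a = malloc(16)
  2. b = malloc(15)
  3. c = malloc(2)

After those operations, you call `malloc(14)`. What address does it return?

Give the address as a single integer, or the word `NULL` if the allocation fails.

Answer: 33

Derivation:
Op 1: a = malloc(16) -> a = 0; heap: [0-15 ALLOC][16-49 FREE]
Op 2: b = malloc(15) -> b = 16; heap: [0-15 ALLOC][16-30 ALLOC][31-49 FREE]
Op 3: c = malloc(2) -> c = 31; heap: [0-15 ALLOC][16-30 ALLOC][31-32 ALLOC][33-49 FREE]
malloc(14): first-fit scan over [0-15 ALLOC][16-30 ALLOC][31-32 ALLOC][33-49 FREE] -> 33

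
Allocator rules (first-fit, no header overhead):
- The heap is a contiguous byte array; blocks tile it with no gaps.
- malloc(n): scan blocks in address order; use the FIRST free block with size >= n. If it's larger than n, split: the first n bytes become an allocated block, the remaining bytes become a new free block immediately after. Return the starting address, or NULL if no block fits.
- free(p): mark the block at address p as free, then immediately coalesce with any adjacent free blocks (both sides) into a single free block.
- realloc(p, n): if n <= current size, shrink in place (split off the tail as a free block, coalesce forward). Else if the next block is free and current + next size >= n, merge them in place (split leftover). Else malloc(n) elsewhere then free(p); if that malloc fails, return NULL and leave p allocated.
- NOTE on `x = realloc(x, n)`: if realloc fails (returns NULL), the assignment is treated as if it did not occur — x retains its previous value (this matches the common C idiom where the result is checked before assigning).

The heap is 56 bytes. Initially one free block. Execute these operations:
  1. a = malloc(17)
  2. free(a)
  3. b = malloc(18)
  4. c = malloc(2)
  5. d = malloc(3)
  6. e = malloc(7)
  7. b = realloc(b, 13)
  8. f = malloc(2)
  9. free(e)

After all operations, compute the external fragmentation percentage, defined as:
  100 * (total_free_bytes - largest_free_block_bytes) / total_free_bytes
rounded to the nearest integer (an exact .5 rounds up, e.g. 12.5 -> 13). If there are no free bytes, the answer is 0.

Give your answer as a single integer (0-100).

Op 1: a = malloc(17) -> a = 0; heap: [0-16 ALLOC][17-55 FREE]
Op 2: free(a) -> (freed a); heap: [0-55 FREE]
Op 3: b = malloc(18) -> b = 0; heap: [0-17 ALLOC][18-55 FREE]
Op 4: c = malloc(2) -> c = 18; heap: [0-17 ALLOC][18-19 ALLOC][20-55 FREE]
Op 5: d = malloc(3) -> d = 20; heap: [0-17 ALLOC][18-19 ALLOC][20-22 ALLOC][23-55 FREE]
Op 6: e = malloc(7) -> e = 23; heap: [0-17 ALLOC][18-19 ALLOC][20-22 ALLOC][23-29 ALLOC][30-55 FREE]
Op 7: b = realloc(b, 13) -> b = 0; heap: [0-12 ALLOC][13-17 FREE][18-19 ALLOC][20-22 ALLOC][23-29 ALLOC][30-55 FREE]
Op 8: f = malloc(2) -> f = 13; heap: [0-12 ALLOC][13-14 ALLOC][15-17 FREE][18-19 ALLOC][20-22 ALLOC][23-29 ALLOC][30-55 FREE]
Op 9: free(e) -> (freed e); heap: [0-12 ALLOC][13-14 ALLOC][15-17 FREE][18-19 ALLOC][20-22 ALLOC][23-55 FREE]
Free blocks: [3 33] total_free=36 largest=33 -> 100*(36-33)/36 = 300/36 ≈ 8.333 -> rounds to 8

Answer: 8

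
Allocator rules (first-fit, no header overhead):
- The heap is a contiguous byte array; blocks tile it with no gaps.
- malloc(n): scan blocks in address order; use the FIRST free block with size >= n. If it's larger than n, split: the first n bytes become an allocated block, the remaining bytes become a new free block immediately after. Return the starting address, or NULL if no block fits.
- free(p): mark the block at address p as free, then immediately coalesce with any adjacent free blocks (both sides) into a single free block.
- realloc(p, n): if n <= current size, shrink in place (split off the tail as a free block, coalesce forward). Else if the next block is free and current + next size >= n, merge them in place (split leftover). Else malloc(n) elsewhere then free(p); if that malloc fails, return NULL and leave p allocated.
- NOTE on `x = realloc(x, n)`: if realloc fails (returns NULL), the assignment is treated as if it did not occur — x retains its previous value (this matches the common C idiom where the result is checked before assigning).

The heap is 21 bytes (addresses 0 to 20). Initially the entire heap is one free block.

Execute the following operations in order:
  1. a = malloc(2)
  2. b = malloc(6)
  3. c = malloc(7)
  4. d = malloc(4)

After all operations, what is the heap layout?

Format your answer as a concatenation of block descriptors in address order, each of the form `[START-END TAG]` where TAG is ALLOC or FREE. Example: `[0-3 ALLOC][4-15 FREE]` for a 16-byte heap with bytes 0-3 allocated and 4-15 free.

Answer: [0-1 ALLOC][2-7 ALLOC][8-14 ALLOC][15-18 ALLOC][19-20 FREE]

Derivation:
Op 1: a = malloc(2) -> a = 0; heap: [0-1 ALLOC][2-20 FREE]
Op 2: b = malloc(6) -> b = 2; heap: [0-1 ALLOC][2-7 ALLOC][8-20 FREE]
Op 3: c = malloc(7) -> c = 8; heap: [0-1 ALLOC][2-7 ALLOC][8-14 ALLOC][15-20 FREE]
Op 4: d = malloc(4) -> d = 15; heap: [0-1 ALLOC][2-7 ALLOC][8-14 ALLOC][15-18 ALLOC][19-20 FREE]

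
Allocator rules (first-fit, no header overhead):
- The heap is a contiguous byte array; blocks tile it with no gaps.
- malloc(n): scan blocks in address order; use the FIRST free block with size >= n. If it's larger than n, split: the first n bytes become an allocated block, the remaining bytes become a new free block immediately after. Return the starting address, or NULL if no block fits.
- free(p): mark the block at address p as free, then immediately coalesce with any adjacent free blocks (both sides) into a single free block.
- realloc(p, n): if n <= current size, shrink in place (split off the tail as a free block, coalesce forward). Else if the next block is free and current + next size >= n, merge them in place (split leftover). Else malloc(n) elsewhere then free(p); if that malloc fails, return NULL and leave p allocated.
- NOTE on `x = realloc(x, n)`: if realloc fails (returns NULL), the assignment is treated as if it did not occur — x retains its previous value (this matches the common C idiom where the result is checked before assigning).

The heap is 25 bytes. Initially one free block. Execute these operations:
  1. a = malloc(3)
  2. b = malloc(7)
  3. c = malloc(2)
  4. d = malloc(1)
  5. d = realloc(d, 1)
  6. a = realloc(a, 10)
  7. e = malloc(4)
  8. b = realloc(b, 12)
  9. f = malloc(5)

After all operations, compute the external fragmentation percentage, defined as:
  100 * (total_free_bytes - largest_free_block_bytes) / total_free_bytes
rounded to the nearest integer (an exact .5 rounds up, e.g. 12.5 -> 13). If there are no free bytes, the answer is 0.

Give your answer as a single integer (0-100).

Op 1: a = malloc(3) -> a = 0; heap: [0-2 ALLOC][3-24 FREE]
Op 2: b = malloc(7) -> b = 3; heap: [0-2 ALLOC][3-9 ALLOC][10-24 FREE]
Op 3: c = malloc(2) -> c = 10; heap: [0-2 ALLOC][3-9 ALLOC][10-11 ALLOC][12-24 FREE]
Op 4: d = malloc(1) -> d = 12; heap: [0-2 ALLOC][3-9 ALLOC][10-11 ALLOC][12-12 ALLOC][13-24 FREE]
Op 5: d = realloc(d, 1) -> d = 12; heap: [0-2 ALLOC][3-9 ALLOC][10-11 ALLOC][12-12 ALLOC][13-24 FREE]
Op 6: a = realloc(a, 10) -> a = 13; heap: [0-2 FREE][3-9 ALLOC][10-11 ALLOC][12-12 ALLOC][13-22 ALLOC][23-24 FREE]
Op 7: e = malloc(4) -> e = NULL; heap: [0-2 FREE][3-9 ALLOC][10-11 ALLOC][12-12 ALLOC][13-22 ALLOC][23-24 FREE]
Op 8: b = realloc(b, 12) -> NULL (b unchanged); heap: [0-2 FREE][3-9 ALLOC][10-11 ALLOC][12-12 ALLOC][13-22 ALLOC][23-24 FREE]
Op 9: f = malloc(5) -> f = NULL; heap: [0-2 FREE][3-9 ALLOC][10-11 ALLOC][12-12 ALLOC][13-22 ALLOC][23-24 FREE]
Free blocks: [3 2] total_free=5 largest=3 -> 100*(5-3)/5 = 200/5 = 40

Answer: 40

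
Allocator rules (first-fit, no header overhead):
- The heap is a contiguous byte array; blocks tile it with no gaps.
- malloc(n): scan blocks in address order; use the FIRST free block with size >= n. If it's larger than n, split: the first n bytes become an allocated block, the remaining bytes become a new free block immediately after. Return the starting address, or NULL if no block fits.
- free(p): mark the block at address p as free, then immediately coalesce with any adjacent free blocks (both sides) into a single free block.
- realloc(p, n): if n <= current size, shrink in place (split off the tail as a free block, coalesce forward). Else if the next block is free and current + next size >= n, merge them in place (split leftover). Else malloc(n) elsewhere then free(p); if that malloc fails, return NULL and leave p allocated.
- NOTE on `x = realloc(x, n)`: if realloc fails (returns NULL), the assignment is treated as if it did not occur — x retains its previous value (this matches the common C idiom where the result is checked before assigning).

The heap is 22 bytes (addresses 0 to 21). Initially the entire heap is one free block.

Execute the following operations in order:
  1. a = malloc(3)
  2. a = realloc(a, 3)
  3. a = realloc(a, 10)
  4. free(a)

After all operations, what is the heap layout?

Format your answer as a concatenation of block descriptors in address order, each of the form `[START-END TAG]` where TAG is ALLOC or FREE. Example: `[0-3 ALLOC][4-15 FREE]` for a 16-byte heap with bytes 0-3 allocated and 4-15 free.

Op 1: a = malloc(3) -> a = 0; heap: [0-2 ALLOC][3-21 FREE]
Op 2: a = realloc(a, 3) -> a = 0; heap: [0-2 ALLOC][3-21 FREE]
Op 3: a = realloc(a, 10) -> a = 0; heap: [0-9 ALLOC][10-21 FREE]
Op 4: free(a) -> (freed a); heap: [0-21 FREE]

Answer: [0-21 FREE]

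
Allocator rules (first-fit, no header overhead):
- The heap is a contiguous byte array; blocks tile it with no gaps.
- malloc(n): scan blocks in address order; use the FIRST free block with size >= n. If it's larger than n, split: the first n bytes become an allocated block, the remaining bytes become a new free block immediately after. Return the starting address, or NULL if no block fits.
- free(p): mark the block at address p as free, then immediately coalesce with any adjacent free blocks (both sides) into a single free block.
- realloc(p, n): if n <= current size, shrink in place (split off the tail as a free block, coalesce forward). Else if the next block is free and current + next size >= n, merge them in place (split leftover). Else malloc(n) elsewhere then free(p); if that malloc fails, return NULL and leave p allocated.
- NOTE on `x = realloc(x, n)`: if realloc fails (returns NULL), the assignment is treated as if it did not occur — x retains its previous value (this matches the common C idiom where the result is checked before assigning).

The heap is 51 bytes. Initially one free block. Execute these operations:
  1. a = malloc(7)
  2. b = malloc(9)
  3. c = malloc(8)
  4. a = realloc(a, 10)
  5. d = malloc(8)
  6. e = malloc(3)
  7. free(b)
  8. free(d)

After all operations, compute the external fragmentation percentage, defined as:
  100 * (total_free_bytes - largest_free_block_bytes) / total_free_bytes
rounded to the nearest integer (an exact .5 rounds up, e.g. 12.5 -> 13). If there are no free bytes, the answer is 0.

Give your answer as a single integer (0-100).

Answer: 43

Derivation:
Op 1: a = malloc(7) -> a = 0; heap: [0-6 ALLOC][7-50 FREE]
Op 2: b = malloc(9) -> b = 7; heap: [0-6 ALLOC][7-15 ALLOC][16-50 FREE]
Op 3: c = malloc(8) -> c = 16; heap: [0-6 ALLOC][7-15 ALLOC][16-23 ALLOC][24-50 FREE]
Op 4: a = realloc(a, 10) -> a = 24; heap: [0-6 FREE][7-15 ALLOC][16-23 ALLOC][24-33 ALLOC][34-50 FREE]
Op 5: d = malloc(8) -> d = 34; heap: [0-6 FREE][7-15 ALLOC][16-23 ALLOC][24-33 ALLOC][34-41 ALLOC][42-50 FREE]
Op 6: e = malloc(3) -> e = 0; heap: [0-2 ALLOC][3-6 FREE][7-15 ALLOC][16-23 ALLOC][24-33 ALLOC][34-41 ALLOC][42-50 FREE]
Op 7: free(b) -> (freed b); heap: [0-2 ALLOC][3-15 FREE][16-23 ALLOC][24-33 ALLOC][34-41 ALLOC][42-50 FREE]
Op 8: free(d) -> (freed d); heap: [0-2 ALLOC][3-15 FREE][16-23 ALLOC][24-33 ALLOC][34-50 FREE]
Free blocks: [13 17] total_free=30 largest=17 -> 100*(30-17)/30 = 1300/30 ≈ 43.333 -> rounds to 43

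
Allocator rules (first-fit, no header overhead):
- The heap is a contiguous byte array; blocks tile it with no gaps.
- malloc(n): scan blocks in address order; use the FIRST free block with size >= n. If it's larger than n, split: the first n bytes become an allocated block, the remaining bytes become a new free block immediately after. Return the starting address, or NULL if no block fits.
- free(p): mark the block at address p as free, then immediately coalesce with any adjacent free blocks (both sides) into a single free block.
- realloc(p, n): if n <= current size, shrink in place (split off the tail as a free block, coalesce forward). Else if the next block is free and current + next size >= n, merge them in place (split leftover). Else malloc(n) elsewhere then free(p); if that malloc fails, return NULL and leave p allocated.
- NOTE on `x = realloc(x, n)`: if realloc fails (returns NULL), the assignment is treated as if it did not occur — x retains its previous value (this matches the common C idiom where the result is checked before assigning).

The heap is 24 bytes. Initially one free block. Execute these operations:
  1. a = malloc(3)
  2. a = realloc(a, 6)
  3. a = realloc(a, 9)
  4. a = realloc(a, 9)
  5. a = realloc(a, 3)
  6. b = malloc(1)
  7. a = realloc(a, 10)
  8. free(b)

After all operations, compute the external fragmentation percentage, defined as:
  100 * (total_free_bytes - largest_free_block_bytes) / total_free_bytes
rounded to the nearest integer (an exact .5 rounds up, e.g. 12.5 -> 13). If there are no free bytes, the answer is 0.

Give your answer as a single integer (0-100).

Op 1: a = malloc(3) -> a = 0; heap: [0-2 ALLOC][3-23 FREE]
Op 2: a = realloc(a, 6) -> a = 0; heap: [0-5 ALLOC][6-23 FREE]
Op 3: a = realloc(a, 9) -> a = 0; heap: [0-8 ALLOC][9-23 FREE]
Op 4: a = realloc(a, 9) -> a = 0; heap: [0-8 ALLOC][9-23 FREE]
Op 5: a = realloc(a, 3) -> a = 0; heap: [0-2 ALLOC][3-23 FREE]
Op 6: b = malloc(1) -> b = 3; heap: [0-2 ALLOC][3-3 ALLOC][4-23 FREE]
Op 7: a = realloc(a, 10) -> a = 4; heap: [0-2 FREE][3-3 ALLOC][4-13 ALLOC][14-23 FREE]
Op 8: free(b) -> (freed b); heap: [0-3 FREE][4-13 ALLOC][14-23 FREE]
Free blocks: [4 10] total_free=14 largest=10 -> 100*(14-10)/14 = 400/14 ≈ 28.571 -> rounds to 29

Answer: 29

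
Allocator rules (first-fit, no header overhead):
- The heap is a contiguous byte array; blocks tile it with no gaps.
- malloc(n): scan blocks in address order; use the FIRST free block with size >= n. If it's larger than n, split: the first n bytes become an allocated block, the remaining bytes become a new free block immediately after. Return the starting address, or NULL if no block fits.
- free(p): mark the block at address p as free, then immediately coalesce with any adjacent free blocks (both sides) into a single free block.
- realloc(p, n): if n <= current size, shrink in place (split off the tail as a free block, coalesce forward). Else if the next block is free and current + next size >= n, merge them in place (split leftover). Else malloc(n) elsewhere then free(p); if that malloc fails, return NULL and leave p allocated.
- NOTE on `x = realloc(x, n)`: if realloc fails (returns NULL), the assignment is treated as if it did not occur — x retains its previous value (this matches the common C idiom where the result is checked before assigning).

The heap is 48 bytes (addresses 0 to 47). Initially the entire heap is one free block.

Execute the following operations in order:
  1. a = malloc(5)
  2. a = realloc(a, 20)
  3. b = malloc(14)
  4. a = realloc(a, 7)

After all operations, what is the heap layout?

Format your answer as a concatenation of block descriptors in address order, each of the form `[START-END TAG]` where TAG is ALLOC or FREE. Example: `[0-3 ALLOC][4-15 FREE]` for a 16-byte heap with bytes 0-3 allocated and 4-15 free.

Answer: [0-6 ALLOC][7-19 FREE][20-33 ALLOC][34-47 FREE]

Derivation:
Op 1: a = malloc(5) -> a = 0; heap: [0-4 ALLOC][5-47 FREE]
Op 2: a = realloc(a, 20) -> a = 0; heap: [0-19 ALLOC][20-47 FREE]
Op 3: b = malloc(14) -> b = 20; heap: [0-19 ALLOC][20-33 ALLOC][34-47 FREE]
Op 4: a = realloc(a, 7) -> a = 0; heap: [0-6 ALLOC][7-19 FREE][20-33 ALLOC][34-47 FREE]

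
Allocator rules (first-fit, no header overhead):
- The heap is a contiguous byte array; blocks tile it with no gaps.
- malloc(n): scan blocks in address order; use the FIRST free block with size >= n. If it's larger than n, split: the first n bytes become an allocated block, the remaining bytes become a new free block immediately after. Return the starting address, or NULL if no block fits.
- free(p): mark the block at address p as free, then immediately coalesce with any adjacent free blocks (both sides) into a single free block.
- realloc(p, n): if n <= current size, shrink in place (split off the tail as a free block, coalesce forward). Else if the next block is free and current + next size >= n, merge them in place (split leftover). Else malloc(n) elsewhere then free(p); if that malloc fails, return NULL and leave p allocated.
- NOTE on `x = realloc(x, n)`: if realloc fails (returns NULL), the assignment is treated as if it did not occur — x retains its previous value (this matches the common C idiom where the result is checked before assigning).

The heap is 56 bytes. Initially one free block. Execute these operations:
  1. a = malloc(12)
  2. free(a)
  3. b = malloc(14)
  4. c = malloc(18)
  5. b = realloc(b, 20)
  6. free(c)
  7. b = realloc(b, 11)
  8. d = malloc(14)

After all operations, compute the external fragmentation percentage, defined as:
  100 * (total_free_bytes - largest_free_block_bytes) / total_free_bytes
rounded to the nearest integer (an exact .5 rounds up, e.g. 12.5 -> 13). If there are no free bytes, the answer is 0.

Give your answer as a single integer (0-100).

Answer: 42

Derivation:
Op 1: a = malloc(12) -> a = 0; heap: [0-11 ALLOC][12-55 FREE]
Op 2: free(a) -> (freed a); heap: [0-55 FREE]
Op 3: b = malloc(14) -> b = 0; heap: [0-13 ALLOC][14-55 FREE]
Op 4: c = malloc(18) -> c = 14; heap: [0-13 ALLOC][14-31 ALLOC][32-55 FREE]
Op 5: b = realloc(b, 20) -> b = 32; heap: [0-13 FREE][14-31 ALLOC][32-51 ALLOC][52-55 FREE]
Op 6: free(c) -> (freed c); heap: [0-31 FREE][32-51 ALLOC][52-55 FREE]
Op 7: b = realloc(b, 11) -> b = 32; heap: [0-31 FREE][32-42 ALLOC][43-55 FREE]
Op 8: d = malloc(14) -> d = 0; heap: [0-13 ALLOC][14-31 FREE][32-42 ALLOC][43-55 FREE]
Free blocks: [18 13] total_free=31 largest=18 -> 100*(31-18)/31 = 1300/31 ≈ 41.935 -> rounds to 42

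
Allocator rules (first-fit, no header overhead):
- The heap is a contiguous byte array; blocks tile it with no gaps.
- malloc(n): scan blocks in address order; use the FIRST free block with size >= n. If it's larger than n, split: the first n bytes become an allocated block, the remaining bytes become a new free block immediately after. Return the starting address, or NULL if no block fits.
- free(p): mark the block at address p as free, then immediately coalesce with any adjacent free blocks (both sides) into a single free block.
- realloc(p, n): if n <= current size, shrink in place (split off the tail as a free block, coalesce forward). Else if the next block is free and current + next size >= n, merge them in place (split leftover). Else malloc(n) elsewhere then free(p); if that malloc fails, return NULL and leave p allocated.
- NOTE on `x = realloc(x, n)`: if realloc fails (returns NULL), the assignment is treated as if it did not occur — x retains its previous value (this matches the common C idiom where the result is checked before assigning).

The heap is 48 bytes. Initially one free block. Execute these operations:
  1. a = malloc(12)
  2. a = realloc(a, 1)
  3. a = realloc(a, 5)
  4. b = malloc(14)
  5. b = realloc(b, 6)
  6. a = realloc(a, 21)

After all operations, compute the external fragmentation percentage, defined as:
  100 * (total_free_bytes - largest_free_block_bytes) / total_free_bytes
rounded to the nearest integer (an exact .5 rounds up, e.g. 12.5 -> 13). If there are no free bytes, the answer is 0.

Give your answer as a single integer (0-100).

Answer: 24

Derivation:
Op 1: a = malloc(12) -> a = 0; heap: [0-11 ALLOC][12-47 FREE]
Op 2: a = realloc(a, 1) -> a = 0; heap: [0-0 ALLOC][1-47 FREE]
Op 3: a = realloc(a, 5) -> a = 0; heap: [0-4 ALLOC][5-47 FREE]
Op 4: b = malloc(14) -> b = 5; heap: [0-4 ALLOC][5-18 ALLOC][19-47 FREE]
Op 5: b = realloc(b, 6) -> b = 5; heap: [0-4 ALLOC][5-10 ALLOC][11-47 FREE]
Op 6: a = realloc(a, 21) -> a = 11; heap: [0-4 FREE][5-10 ALLOC][11-31 ALLOC][32-47 FREE]
Free blocks: [5 16] total_free=21 largest=16 -> 100*(21-16)/21 = 500/21 ≈ 23.810 -> rounds to 24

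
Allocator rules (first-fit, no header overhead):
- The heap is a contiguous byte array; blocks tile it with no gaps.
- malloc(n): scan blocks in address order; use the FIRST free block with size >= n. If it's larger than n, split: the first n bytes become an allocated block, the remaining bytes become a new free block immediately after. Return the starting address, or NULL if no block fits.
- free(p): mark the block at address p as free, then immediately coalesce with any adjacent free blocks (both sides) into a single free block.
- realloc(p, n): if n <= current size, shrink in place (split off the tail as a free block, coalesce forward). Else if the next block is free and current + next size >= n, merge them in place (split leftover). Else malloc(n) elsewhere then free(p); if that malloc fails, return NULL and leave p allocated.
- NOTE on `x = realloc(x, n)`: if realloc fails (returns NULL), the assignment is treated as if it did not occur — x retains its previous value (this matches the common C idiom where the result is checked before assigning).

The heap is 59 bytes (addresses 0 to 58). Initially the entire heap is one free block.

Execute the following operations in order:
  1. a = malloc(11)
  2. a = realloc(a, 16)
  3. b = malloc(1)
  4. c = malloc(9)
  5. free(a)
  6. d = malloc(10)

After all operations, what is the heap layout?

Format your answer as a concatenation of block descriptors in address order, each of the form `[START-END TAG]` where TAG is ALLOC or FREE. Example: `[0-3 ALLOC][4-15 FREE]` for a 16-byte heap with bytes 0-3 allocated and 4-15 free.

Op 1: a = malloc(11) -> a = 0; heap: [0-10 ALLOC][11-58 FREE]
Op 2: a = realloc(a, 16) -> a = 0; heap: [0-15 ALLOC][16-58 FREE]
Op 3: b = malloc(1) -> b = 16; heap: [0-15 ALLOC][16-16 ALLOC][17-58 FREE]
Op 4: c = malloc(9) -> c = 17; heap: [0-15 ALLOC][16-16 ALLOC][17-25 ALLOC][26-58 FREE]
Op 5: free(a) -> (freed a); heap: [0-15 FREE][16-16 ALLOC][17-25 ALLOC][26-58 FREE]
Op 6: d = malloc(10) -> d = 0; heap: [0-9 ALLOC][10-15 FREE][16-16 ALLOC][17-25 ALLOC][26-58 FREE]

Answer: [0-9 ALLOC][10-15 FREE][16-16 ALLOC][17-25 ALLOC][26-58 FREE]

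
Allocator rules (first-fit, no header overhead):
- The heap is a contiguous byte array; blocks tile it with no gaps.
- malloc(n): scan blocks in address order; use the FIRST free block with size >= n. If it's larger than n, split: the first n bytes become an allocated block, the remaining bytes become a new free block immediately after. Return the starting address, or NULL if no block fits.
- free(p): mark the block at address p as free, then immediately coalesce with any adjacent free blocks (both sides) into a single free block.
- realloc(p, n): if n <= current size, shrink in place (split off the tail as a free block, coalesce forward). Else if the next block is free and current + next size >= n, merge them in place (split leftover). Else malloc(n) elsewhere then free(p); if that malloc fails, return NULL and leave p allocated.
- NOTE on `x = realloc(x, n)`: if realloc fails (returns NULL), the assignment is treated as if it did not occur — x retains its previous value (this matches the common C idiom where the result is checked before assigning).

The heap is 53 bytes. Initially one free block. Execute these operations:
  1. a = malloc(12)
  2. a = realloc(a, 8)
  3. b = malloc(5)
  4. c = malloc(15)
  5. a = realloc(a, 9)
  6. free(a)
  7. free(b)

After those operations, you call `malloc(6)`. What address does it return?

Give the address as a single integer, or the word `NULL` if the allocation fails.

Op 1: a = malloc(12) -> a = 0; heap: [0-11 ALLOC][12-52 FREE]
Op 2: a = realloc(a, 8) -> a = 0; heap: [0-7 ALLOC][8-52 FREE]
Op 3: b = malloc(5) -> b = 8; heap: [0-7 ALLOC][8-12 ALLOC][13-52 FREE]
Op 4: c = malloc(15) -> c = 13; heap: [0-7 ALLOC][8-12 ALLOC][13-27 ALLOC][28-52 FREE]
Op 5: a = realloc(a, 9) -> a = 28; heap: [0-7 FREE][8-12 ALLOC][13-27 ALLOC][28-36 ALLOC][37-52 FREE]
Op 6: free(a) -> (freed a); heap: [0-7 FREE][8-12 ALLOC][13-27 ALLOC][28-52 FREE]
Op 7: free(b) -> (freed b); heap: [0-12 FREE][13-27 ALLOC][28-52 FREE]
malloc(6): first-fit scan over [0-12 FREE][13-27 ALLOC][28-52 FREE] -> 0

Answer: 0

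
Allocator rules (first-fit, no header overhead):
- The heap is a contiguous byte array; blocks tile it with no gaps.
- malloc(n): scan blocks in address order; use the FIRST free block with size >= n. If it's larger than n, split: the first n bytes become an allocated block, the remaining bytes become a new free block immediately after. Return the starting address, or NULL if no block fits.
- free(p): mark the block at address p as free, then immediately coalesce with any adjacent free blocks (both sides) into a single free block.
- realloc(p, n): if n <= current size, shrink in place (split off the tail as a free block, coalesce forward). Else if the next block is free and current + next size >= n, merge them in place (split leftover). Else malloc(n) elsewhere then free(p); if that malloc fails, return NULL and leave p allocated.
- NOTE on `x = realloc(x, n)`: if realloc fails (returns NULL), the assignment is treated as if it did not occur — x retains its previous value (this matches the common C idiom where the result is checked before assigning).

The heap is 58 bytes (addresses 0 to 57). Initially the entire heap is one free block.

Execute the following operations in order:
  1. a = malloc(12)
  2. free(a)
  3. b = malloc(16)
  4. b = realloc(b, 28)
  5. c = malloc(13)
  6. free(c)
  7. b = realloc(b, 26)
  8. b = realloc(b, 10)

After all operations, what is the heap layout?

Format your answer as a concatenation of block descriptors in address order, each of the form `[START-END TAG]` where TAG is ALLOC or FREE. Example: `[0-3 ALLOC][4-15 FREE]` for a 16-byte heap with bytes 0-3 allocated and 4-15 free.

Op 1: a = malloc(12) -> a = 0; heap: [0-11 ALLOC][12-57 FREE]
Op 2: free(a) -> (freed a); heap: [0-57 FREE]
Op 3: b = malloc(16) -> b = 0; heap: [0-15 ALLOC][16-57 FREE]
Op 4: b = realloc(b, 28) -> b = 0; heap: [0-27 ALLOC][28-57 FREE]
Op 5: c = malloc(13) -> c = 28; heap: [0-27 ALLOC][28-40 ALLOC][41-57 FREE]
Op 6: free(c) -> (freed c); heap: [0-27 ALLOC][28-57 FREE]
Op 7: b = realloc(b, 26) -> b = 0; heap: [0-25 ALLOC][26-57 FREE]
Op 8: b = realloc(b, 10) -> b = 0; heap: [0-9 ALLOC][10-57 FREE]

Answer: [0-9 ALLOC][10-57 FREE]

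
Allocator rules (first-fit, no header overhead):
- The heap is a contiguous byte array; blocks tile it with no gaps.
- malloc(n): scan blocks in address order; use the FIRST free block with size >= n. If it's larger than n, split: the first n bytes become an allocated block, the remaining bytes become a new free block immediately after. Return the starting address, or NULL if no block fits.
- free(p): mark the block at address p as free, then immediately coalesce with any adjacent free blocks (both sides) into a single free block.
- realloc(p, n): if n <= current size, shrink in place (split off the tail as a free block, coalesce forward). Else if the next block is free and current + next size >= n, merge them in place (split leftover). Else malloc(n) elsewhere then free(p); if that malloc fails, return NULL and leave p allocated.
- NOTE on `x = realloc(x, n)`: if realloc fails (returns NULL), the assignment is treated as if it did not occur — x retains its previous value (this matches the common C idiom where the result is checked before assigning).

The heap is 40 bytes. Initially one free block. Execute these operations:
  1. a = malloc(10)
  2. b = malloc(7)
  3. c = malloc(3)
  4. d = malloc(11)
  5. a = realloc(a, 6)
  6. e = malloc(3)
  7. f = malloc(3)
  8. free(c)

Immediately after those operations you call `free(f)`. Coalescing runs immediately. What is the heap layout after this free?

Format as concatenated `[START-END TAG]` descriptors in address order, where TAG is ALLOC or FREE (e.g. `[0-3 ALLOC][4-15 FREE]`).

Answer: [0-5 ALLOC][6-8 ALLOC][9-9 FREE][10-16 ALLOC][17-19 FREE][20-30 ALLOC][31-39 FREE]

Derivation:
Op 1: a = malloc(10) -> a = 0; heap: [0-9 ALLOC][10-39 FREE]
Op 2: b = malloc(7) -> b = 10; heap: [0-9 ALLOC][10-16 ALLOC][17-39 FREE]
Op 3: c = malloc(3) -> c = 17; heap: [0-9 ALLOC][10-16 ALLOC][17-19 ALLOC][20-39 FREE]
Op 4: d = malloc(11) -> d = 20; heap: [0-9 ALLOC][10-16 ALLOC][17-19 ALLOC][20-30 ALLOC][31-39 FREE]
Op 5: a = realloc(a, 6) -> a = 0; heap: [0-5 ALLOC][6-9 FREE][10-16 ALLOC][17-19 ALLOC][20-30 ALLOC][31-39 FREE]
Op 6: e = malloc(3) -> e = 6; heap: [0-5 ALLOC][6-8 ALLOC][9-9 FREE][10-16 ALLOC][17-19 ALLOC][20-30 ALLOC][31-39 FREE]
Op 7: f = malloc(3) -> f = 31; heap: [0-5 ALLOC][6-8 ALLOC][9-9 FREE][10-16 ALLOC][17-19 ALLOC][20-30 ALLOC][31-33 ALLOC][34-39 FREE]
Op 8: free(c) -> (freed c); heap: [0-5 ALLOC][6-8 ALLOC][9-9 FREE][10-16 ALLOC][17-19 FREE][20-30 ALLOC][31-33 ALLOC][34-39 FREE]
free(f): f = 31 -> block [31-33 ALLOC]; mark free, coalesce with adjacent free neighbors -> [0-5 ALLOC][6-8 ALLOC][9-9 FREE][10-16 ALLOC][17-19 FREE][20-30 ALLOC][31-39 FREE]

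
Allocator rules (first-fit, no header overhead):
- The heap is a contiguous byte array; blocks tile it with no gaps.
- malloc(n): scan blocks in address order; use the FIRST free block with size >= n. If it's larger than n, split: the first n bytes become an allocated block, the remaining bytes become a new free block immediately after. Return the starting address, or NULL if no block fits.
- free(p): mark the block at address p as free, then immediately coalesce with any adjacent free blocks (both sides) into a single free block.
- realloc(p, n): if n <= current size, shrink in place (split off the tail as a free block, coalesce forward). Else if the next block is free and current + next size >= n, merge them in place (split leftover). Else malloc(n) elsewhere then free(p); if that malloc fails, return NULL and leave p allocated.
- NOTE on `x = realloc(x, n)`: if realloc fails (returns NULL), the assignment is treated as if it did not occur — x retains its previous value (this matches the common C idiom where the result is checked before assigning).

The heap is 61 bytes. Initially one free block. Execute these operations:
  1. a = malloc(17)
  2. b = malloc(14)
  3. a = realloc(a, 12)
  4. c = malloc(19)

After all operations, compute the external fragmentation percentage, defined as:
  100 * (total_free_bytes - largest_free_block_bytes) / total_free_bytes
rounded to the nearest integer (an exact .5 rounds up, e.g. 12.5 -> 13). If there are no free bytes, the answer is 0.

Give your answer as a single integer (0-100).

Op 1: a = malloc(17) -> a = 0; heap: [0-16 ALLOC][17-60 FREE]
Op 2: b = malloc(14) -> b = 17; heap: [0-16 ALLOC][17-30 ALLOC][31-60 FREE]
Op 3: a = realloc(a, 12) -> a = 0; heap: [0-11 ALLOC][12-16 FREE][17-30 ALLOC][31-60 FREE]
Op 4: c = malloc(19) -> c = 31; heap: [0-11 ALLOC][12-16 FREE][17-30 ALLOC][31-49 ALLOC][50-60 FREE]
Free blocks: [5 11] total_free=16 largest=11 -> 100*(16-11)/16 = 500/16 = 31.25 -> rounds to 31

Answer: 31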